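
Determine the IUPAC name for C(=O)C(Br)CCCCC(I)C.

The longest carbon chain that includes the –CHO group has 8 carbons, so the parent hydride is octane.
The principal characteristic group is an aldehyde (terminal –CHO), named with the suffix -al.
Number the chain so that the aldehyde carbon is C-1 by definition.
This places a bromo group at C-2; an iodo group at C-7.
Substituent prefixes are cited in alphabetical order (multiplying prefixes like di-/tri- are ignored for ordering).
Assembling the pieces gives 2-bromo-7-iodooctanal.

2-bromo-7-iodooctanal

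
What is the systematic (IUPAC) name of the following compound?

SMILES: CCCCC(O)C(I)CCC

4-iodononan-5-ol

Counting along the main chain through the –OH group gives 9 carbons: the parent is nonane.
An alcohol (–OH) is the principal characteristic group, giving the suffix -ol.
Choose the numbering such that the substituent locant set {4} is lower than {6} at the first point of difference.
With this numbering: the hydroxyl at C-5; an iodo group at C-4.
The name is 4-iodononan-5-ol.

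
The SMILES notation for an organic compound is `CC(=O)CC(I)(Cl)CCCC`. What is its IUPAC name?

Counting along the main chain through the carbonyl gives 8 carbons: the parent is octane.
The highest-priority functional group is a ketone (C=O on an internal carbon), so the name ends in -one.
The numbering direction is chosen so that numbering from this end puts the carbonyl group at C-2 rather than C-7.
That gives the carbonyl at C-2; a chloro group at C-4; an iodo group at C-4.
Substituent prefixes are cited in alphabetical order (multiplying prefixes like di-/tri- are ignored for ordering).
The name is 4-chloro-4-iodooctan-2-one.

4-chloro-4-iodooctan-2-one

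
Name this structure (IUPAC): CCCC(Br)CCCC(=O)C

6-bromononan-2-one

Counting along the main chain through the carbonyl gives 9 carbons: the parent is nonane.
The highest-priority functional group is a ketone (C=O on an internal carbon), so the name ends in -one.
The numbering direction is chosen so that numbering from this end puts the carbonyl group at C-2 rather than C-8.
This places the carbonyl at C-2; a bromo group at C-6.
The name is 6-bromononan-2-one.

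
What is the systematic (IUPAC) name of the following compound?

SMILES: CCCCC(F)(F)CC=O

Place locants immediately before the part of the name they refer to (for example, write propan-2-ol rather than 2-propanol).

3,3-difluoroheptanal

The longest chain bearing the –CHO group is 7 carbons long (heptane).
An aldehyde (terminal –CHO) is the principal characteristic group, giving the suffix -al.
Number the chain so that the aldehyde carbon is C-1 by definition.
That gives two fluoro groups at C-3.
Putting it together: 3,3-difluoroheptanal.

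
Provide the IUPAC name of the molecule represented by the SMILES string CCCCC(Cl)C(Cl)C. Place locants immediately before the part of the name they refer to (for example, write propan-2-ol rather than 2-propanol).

The longest continuous carbon chain has 7 atoms, so the parent hydride is heptane.
Number the chain so that the substituent locant set {2,3} is lower than {5,6} at the first point of difference.
With this numbering: chloro groups at C-2 and C-3.
Assembling the pieces gives 2,3-dichloroheptane.

2,3-dichloroheptane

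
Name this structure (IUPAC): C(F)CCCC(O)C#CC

Counting along the main chain through the –OH group and the multiple bond gives 8 carbons: the parent is octane.
The principal characteristic group is an alcohol (–OH), named with the suffix -ol.
There is one C≡C triple bond, indicated by the ending -yne.
Number the chain so that numbering from this end puts the hydroxyl group at C-4 rather than C-5.
With this numbering: the hydroxyl at C-4; the triple bond between C-2 and C-3; a fluoro group at C-8.
Putting it together: 8-fluorooct-2-yn-4-ol.

8-fluorooct-2-yn-4-ol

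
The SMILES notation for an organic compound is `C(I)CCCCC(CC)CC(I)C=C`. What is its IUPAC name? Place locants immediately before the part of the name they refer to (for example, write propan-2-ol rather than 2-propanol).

Counting along the main chain through the multiple bond gives 10 carbons: the parent is decane.
A C=C double bond in the chain gives the infix -ene-.
Choose the numbering such that numbering from this end puts the double bond at C-1 rather than C-9.
That gives the double bond between C-1 and C-2; an ethyl group at C-5; iodo groups at C-3 and C-10.
Prefixes are listed alphabetically: ethyl, iodo.
Putting it together: 5-ethyl-3,10-diiododec-1-ene.

5-ethyl-3,10-diiododec-1-ene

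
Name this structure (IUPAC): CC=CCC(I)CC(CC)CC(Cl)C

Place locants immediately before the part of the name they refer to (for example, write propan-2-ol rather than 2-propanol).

The longest carbon chain that includes the multiple bond has 10 carbons, so the parent hydride is decane.
There is one C=C double bond, indicated by the ending -ene.
The numbering direction is chosen so that numbering from this end puts the double bond at C-2 rather than C-8.
This places the double bond between C-2 and C-3; a chloro group at C-9; an ethyl group at C-7; an iodo group at C-5.
Substituent prefixes are cited in alphabetical order (multiplying prefixes like di-/tri- are ignored for ordering).
Assembling the pieces gives 9-chloro-7-ethyl-5-iododec-2-ene.

9-chloro-7-ethyl-5-iododec-2-ene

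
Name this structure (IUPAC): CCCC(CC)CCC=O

4-ethylheptanal

Counting along the main chain through the –CHO group gives 7 carbons: the parent is heptane.
An aldehyde (terminal –CHO) is the principal characteristic group, giving the suffix -al.
Choose the numbering such that the aldehyde carbon is C-1 by definition.
This places an ethyl group at C-4.
Putting it together: 4-ethylheptanal.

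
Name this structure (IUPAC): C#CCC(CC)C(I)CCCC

The longest chain bearing the multiple bond is 9 carbons long (nonane).
A C≡C triple bond in the chain gives the infix -yne-.
Number the chain so that numbering from this end puts the triple bond at C-1 rather than C-8.
With this numbering: the triple bond between C-1 and C-2; an ethyl group at C-4; an iodo group at C-5.
Prefixes are listed alphabetically: ethyl, iodo.
The name is 4-ethyl-5-iodonon-1-yne.

4-ethyl-5-iodonon-1-yne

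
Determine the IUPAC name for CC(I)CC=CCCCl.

1-chloro-6-iodohept-3-ene

Counting along the main chain through the multiple bond gives 7 carbons: the parent is heptane.
A C=C double bond in the chain gives the infix -ene-.
The numbering direction is chosen so that numbering from this end puts the double bond at C-3 rather than C-4.
With this numbering: the double bond between C-3 and C-4; a chloro group at C-1; an iodo group at C-6.
The substituents are ordered alphabetically, ignoring any di-/tri- multipliers.
Putting it together: 1-chloro-6-iodohept-3-ene.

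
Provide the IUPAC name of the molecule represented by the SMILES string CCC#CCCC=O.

hept-4-ynal

Counting along the main chain through the –CHO group and the multiple bond gives 7 carbons: the parent is heptane.
An aldehyde (terminal –CHO) is the principal characteristic group, giving the suffix -al.
There is one C≡C triple bond, indicated by the ending -yne.
The numbering direction is chosen so that the aldehyde carbon is C-1 by definition.
This places the triple bond between C-4 and C-5.
Putting it together: hept-4-ynal.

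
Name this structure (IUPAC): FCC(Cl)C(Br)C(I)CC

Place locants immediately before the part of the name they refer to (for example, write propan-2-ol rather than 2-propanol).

3-bromo-2-chloro-1-fluoro-4-iodohexane

The longest continuous carbon chain has 6 atoms, so the parent hydride is hexane.
The numbering direction is chosen so that the substituent locant set {1,2,3,4} is lower than {3,4,5,6} at the first point of difference.
This places a bromo group at C-3; a chloro group at C-2; a fluoro group at C-1; an iodo group at C-4.
Substituent prefixes are cited in alphabetical order (multiplying prefixes like di-/tri- are ignored for ordering).
Assembling the pieces gives 3-bromo-2-chloro-1-fluoro-4-iodohexane.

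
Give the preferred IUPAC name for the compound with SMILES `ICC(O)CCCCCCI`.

1,8-diiodooctan-2-ol

The longest carbon chain that includes the –OH group has 8 carbons, so the parent hydride is octane.
An alcohol (–OH) is the principal characteristic group, giving the suffix -ol.
Number the chain so that numbering from this end puts the hydroxyl group at C-2 rather than C-7.
This places the hydroxyl at C-2; iodo groups at C-1 and C-8.
Assembling the pieces gives 1,8-diiodooctan-2-ol.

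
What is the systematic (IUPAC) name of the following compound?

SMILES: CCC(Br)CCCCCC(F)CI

8-bromo-2-fluoro-1-iododecane

The longest carbon chain is 10 atoms: the parent is decane.
Number the chain so that the substituent locant set {1,2,8} is lower than {3,9,10} at the first point of difference.
With this numbering: a bromo group at C-8; a fluoro group at C-2; an iodo group at C-1.
Substituent prefixes are cited in alphabetical order (multiplying prefixes like di-/tri- are ignored for ordering).
Putting it together: 8-bromo-2-fluoro-1-iododecane.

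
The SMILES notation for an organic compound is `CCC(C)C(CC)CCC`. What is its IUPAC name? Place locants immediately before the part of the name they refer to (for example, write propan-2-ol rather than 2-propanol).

The longest carbon chain is 7 atoms: the parent is heptane.
Number the chain so that the substituent locant set {3,4} is lower than {4,5} at the first point of difference.
That gives an ethyl group at C-4; a methyl group at C-3.
Substituent prefixes are cited in alphabetical order (multiplying prefixes like di-/tri- are ignored for ordering).
Putting it together: 4-ethyl-3-methylheptane.

4-ethyl-3-methylheptane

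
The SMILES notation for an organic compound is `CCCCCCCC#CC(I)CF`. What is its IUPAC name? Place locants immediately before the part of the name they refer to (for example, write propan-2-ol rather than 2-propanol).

1-fluoro-2-iodoundec-3-yne

The longest carbon chain that includes the multiple bond has 11 carbons, so the parent hydride is undecane.
There is one C≡C triple bond, indicated by the ending -yne.
Choose the numbering such that numbering from this end puts the triple bond at C-3 rather than C-8.
That gives the triple bond between C-3 and C-4; a fluoro group at C-1; an iodo group at C-2.
The substituents are ordered alphabetically, ignoring any di-/tri- multipliers.
Assembling the pieces gives 1-fluoro-2-iodoundec-3-yne.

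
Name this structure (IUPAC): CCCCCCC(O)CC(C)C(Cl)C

The longest carbon chain that includes the –OH group has 11 carbons, so the parent hydride is undecane.
An alcohol (–OH) is the principal characteristic group, giving the suffix -ol.
Choose the numbering such that numbering from this end puts the hydroxyl group at C-5 rather than C-7.
This places the hydroxyl at C-5; a chloro group at C-2; a methyl group at C-3.
Prefixes are listed alphabetically: chloro, methyl.
The name is 2-chloro-3-methylundecan-5-ol.

2-chloro-3-methylundecan-5-ol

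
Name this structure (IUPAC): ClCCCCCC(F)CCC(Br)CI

The parent chain contains 10 carbons (decane).
Choose the numbering such that the substituent locant set {1,2,5,10} is lower than {1,6,9,10} at the first point of difference.
That gives a bromo group at C-2; a chloro group at C-10; a fluoro group at C-5; an iodo group at C-1.
Substituent prefixes are cited in alphabetical order (multiplying prefixes like di-/tri- are ignored for ordering).
Assembling the pieces gives 2-bromo-10-chloro-5-fluoro-1-iododecane.

2-bromo-10-chloro-5-fluoro-1-iododecane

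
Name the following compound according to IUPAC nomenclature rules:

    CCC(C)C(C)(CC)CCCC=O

Counting along the main chain through the –CHO group gives 8 carbons: the parent is octane.
The highest-priority functional group is an aldehyde (terminal –CHO), so the name ends in -al.
The numbering direction is chosen so that the aldehyde carbon is C-1 by definition.
With this numbering: an ethyl group at C-5; methyl groups at C-5 and C-6.
The substituents are ordered alphabetically, ignoring any di-/tri- multipliers.
Putting it together: 5-ethyl-5,6-dimethyloctanal.

5-ethyl-5,6-dimethyloctanal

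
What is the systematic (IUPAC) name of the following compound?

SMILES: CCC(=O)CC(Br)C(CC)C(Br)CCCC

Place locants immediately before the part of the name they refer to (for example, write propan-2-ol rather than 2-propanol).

The longest chain bearing the carbonyl is 11 carbons long (undecane).
A ketone (C=O on an internal carbon) is the principal characteristic group, giving the suffix -one.
Number the chain so that numbering from this end puts the carbonyl group at C-3 rather than C-9.
With this numbering: the carbonyl at C-3; bromo groups at C-5 and C-7; an ethyl group at C-6.
Substituent prefixes are cited in alphabetical order (multiplying prefixes like di-/tri- are ignored for ordering).
Putting it together: 5,7-dibromo-6-ethylundecan-3-one.

5,7-dibromo-6-ethylundecan-3-one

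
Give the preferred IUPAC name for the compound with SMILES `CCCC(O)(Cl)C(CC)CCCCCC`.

The longest carbon chain that includes the –OH group has 11 carbons, so the parent hydride is undecane.
An alcohol (–OH) is the principal characteristic group, giving the suffix -ol.
Number the chain so that numbering from this end puts the hydroxyl group at C-4 rather than C-8.
This places the hydroxyl at C-4; a chloro group at C-4; an ethyl group at C-5.
Prefixes are listed alphabetically: chloro, ethyl.
Assembling the pieces gives 4-chloro-5-ethylundecan-4-ol.

4-chloro-5-ethylundecan-4-ol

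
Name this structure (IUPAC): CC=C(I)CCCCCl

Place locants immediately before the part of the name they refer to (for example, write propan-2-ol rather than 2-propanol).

The longest carbon chain that includes the multiple bond has 7 carbons, so the parent hydride is heptane.
The chain contains a C=C double bond, so the unsaturation ending is -ene.
Number the chain so that numbering from this end puts the double bond at C-2 rather than C-5.
This places the double bond between C-2 and C-3; a chloro group at C-7; an iodo group at C-3.
Prefixes are listed alphabetically: chloro, iodo.
Assembling the pieces gives 7-chloro-3-iodohept-2-ene.

7-chloro-3-iodohept-2-ene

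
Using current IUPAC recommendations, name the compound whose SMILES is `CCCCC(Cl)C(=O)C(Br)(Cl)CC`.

Counting along the main chain through the carbonyl gives 9 carbons: the parent is nonane.
The principal characteristic group is a ketone (C=O on an internal carbon), named with the suffix -one.
Choose the numbering such that numbering from this end puts the carbonyl group at C-4 rather than C-6.
With this numbering: the carbonyl at C-4; a bromo group at C-3; chloro groups at C-3 and C-5.
Prefixes are listed alphabetically: bromo, chloro.
The name is 3-bromo-3,5-dichlorononan-4-one.

3-bromo-3,5-dichlorononan-4-one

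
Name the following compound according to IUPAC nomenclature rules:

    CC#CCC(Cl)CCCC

5-chloronon-2-yne

The longest carbon chain that includes the multiple bond has 9 carbons, so the parent hydride is nonane.
There is one C≡C triple bond, indicated by the ending -yne.
Number the chain so that numbering from this end puts the triple bond at C-2 rather than C-7.
That gives the triple bond between C-2 and C-3; a chloro group at C-5.
Assembling the pieces gives 5-chloronon-2-yne.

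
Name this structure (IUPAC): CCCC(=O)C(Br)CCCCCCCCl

5-bromo-12-chlorododecan-4-one

The longest carbon chain that includes the carbonyl has 12 carbons, so the parent hydride is dodecane.
A ketone (C=O on an internal carbon) is the principal characteristic group, giving the suffix -one.
Choose the numbering such that numbering from this end puts the carbonyl group at C-4 rather than C-9.
With this numbering: the carbonyl at C-4; a bromo group at C-5; a chloro group at C-12.
Prefixes are listed alphabetically: bromo, chloro.
Assembling the pieces gives 5-bromo-12-chlorododecan-4-one.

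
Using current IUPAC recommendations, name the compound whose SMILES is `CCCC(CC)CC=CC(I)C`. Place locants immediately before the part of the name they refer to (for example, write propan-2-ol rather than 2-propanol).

The longest carbon chain that includes the multiple bond has 9 carbons, so the parent hydride is nonane.
A C=C double bond in the chain gives the infix -ene-.
Number the chain so that numbering from this end puts the double bond at C-3 rather than C-6.
That gives the double bond between C-3 and C-4; an ethyl group at C-6; an iodo group at C-2.
Substituent prefixes are cited in alphabetical order (multiplying prefixes like di-/tri- are ignored for ordering).
Assembling the pieces gives 6-ethyl-2-iodonon-3-ene.

6-ethyl-2-iodonon-3-ene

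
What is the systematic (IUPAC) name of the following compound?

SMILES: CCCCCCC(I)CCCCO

5-iodoundecan-1-ol

The longest chain bearing the –OH group is 11 carbons long (undecane).
An alcohol (–OH) is the principal characteristic group, giving the suffix -ol.
Choose the numbering such that numbering from this end puts the hydroxyl group at C-1 rather than C-11.
This places the hydroxyl at C-1; an iodo group at C-5.
Assembling the pieces gives 5-iodoundecan-1-ol.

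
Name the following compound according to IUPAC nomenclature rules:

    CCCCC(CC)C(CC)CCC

4,5-diethylnonane

The longest carbon chain is 9 atoms: the parent is nonane.
Choose the numbering such that the substituent locant set {4,5} is lower than {5,6} at the first point of difference.
With this numbering: ethyl groups at C-4 and C-5.
Assembling the pieces gives 4,5-diethylnonane.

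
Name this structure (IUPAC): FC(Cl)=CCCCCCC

1-chloro-1-fluorooct-1-ene

The longest chain bearing the multiple bond is 8 carbons long (octane).
There is one C=C double bond, indicated by the ending -ene.
Choose the numbering such that numbering from this end puts the double bond at C-1 rather than C-7.
With this numbering: the double bond between C-1 and C-2; a chloro group at C-1; a fluoro group at C-1.
Prefixes are listed alphabetically: chloro, fluoro.
The name is 1-chloro-1-fluorooct-1-ene.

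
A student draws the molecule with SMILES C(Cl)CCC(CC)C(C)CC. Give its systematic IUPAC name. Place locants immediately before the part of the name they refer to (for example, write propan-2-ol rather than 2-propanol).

1-chloro-4-ethyl-5-methylheptane

The parent chain contains 7 carbons (heptane).
The numbering direction is chosen so that the substituent locant set {1,4,5} is lower than {3,4,7} at the first point of difference.
That gives a chloro group at C-1; an ethyl group at C-4; a methyl group at C-5.
Prefixes are listed alphabetically: chloro, ethyl, methyl.
Putting it together: 1-chloro-4-ethyl-5-methylheptane.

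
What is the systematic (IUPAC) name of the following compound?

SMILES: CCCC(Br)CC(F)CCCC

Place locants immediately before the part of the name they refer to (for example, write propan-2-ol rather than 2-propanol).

4-bromo-6-fluorodecane

The longest continuous carbon chain has 10 atoms, so the parent hydride is decane.
Choose the numbering such that the substituent locant set {4,6} is lower than {5,7} at the first point of difference.
That gives a bromo group at C-4; a fluoro group at C-6.
Prefixes are listed alphabetically: bromo, fluoro.
Assembling the pieces gives 4-bromo-6-fluorodecane.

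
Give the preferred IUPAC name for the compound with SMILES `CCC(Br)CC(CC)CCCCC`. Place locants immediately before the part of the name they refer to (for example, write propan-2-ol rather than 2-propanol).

3-bromo-5-ethyldecane

The longest continuous carbon chain has 10 atoms, so the parent hydride is decane.
Choose the numbering such that the substituent locant set {3,5} is lower than {6,8} at the first point of difference.
With this numbering: a bromo group at C-3; an ethyl group at C-5.
Prefixes are listed alphabetically: bromo, ethyl.
The name is 3-bromo-5-ethyldecane.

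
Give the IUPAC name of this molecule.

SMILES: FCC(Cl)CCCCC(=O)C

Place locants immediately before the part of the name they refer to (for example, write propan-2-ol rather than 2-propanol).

7-chloro-8-fluorooctan-2-one

The longest chain bearing the carbonyl is 8 carbons long (octane).
The highest-priority functional group is a ketone (C=O on an internal carbon), so the name ends in -one.
Choose the numbering such that numbering from this end puts the carbonyl group at C-2 rather than C-7.
With this numbering: the carbonyl at C-2; a chloro group at C-7; a fluoro group at C-8.
Substituent prefixes are cited in alphabetical order (multiplying prefixes like di-/tri- are ignored for ordering).
Assembling the pieces gives 7-chloro-8-fluorooctan-2-one.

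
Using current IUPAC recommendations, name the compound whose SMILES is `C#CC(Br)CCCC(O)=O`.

5-bromohept-6-ynoic acid

Counting along the main chain through the –COOH group and the multiple bond gives 7 carbons: the parent is heptane.
The principal characteristic group is a carboxylic acid (terminal –COOH), named with the suffix -oic acid.
The chain contains a C≡C triple bond, so the unsaturation ending is -yne.
Number the chain so that the carboxylic acid carbon is C-1 by definition.
This places the triple bond between C-6 and C-7; a bromo group at C-5.
Assembling the pieces gives 5-bromohept-6-ynoic acid.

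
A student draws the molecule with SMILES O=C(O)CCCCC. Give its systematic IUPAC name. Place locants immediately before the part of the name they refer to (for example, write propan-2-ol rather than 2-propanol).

The longest carbon chain that includes the –COOH group has 6 carbons, so the parent hydride is hexane.
The highest-priority functional group is a carboxylic acid (terminal –COOH), so the name ends in -oic acid.
Number the chain so that the carboxylic acid carbon is C-1 by definition.
Putting it together: hexanoic acid.

hexanoic acid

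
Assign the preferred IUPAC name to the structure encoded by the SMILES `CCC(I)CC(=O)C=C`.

5-iodohept-1-en-3-one

Counting along the main chain through the carbonyl and the multiple bond gives 7 carbons: the parent is heptane.
A ketone (C=O on an internal carbon) is the principal characteristic group, giving the suffix -one.
A C=C double bond in the chain gives the infix -ene-.
Number the chain so that numbering from this end puts the carbonyl group at C-3 rather than C-5.
That gives the carbonyl at C-3; the double bond between C-1 and C-2; an iodo group at C-5.
Putting it together: 5-iodohept-1-en-3-one.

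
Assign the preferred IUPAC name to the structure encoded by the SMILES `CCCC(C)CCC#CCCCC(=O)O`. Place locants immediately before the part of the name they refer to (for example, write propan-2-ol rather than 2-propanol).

Counting along the main chain through the –COOH group and the multiple bond gives 12 carbons: the parent is dodecane.
The principal characteristic group is a carboxylic acid (terminal –COOH), named with the suffix -oic acid.
There is one C≡C triple bond, indicated by the ending -yne.
Choose the numbering such that the carboxylic acid carbon is C-1 by definition.
With this numbering: the triple bond between C-5 and C-6; a methyl group at C-9.
Putting it together: 9-methyldodec-5-ynoic acid.

9-methyldodec-5-ynoic acid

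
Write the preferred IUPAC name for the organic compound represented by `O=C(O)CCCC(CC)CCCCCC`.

5-ethylundecanoic acid

The longest carbon chain that includes the –COOH group has 11 carbons, so the parent hydride is undecane.
The principal characteristic group is a carboxylic acid (terminal –COOH), named with the suffix -oic acid.
The numbering direction is chosen so that the carboxylic acid carbon is C-1 by definition.
This places an ethyl group at C-5.
The name is 5-ethylundecanoic acid.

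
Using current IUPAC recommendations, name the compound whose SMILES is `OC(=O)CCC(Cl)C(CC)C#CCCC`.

The longest carbon chain that includes the –COOH group and the multiple bond has 10 carbons, so the parent hydride is decane.
The highest-priority functional group is a carboxylic acid (terminal –COOH), so the name ends in -oic acid.
The chain contains a C≡C triple bond, so the unsaturation ending is -yne.
Number the chain so that the carboxylic acid carbon is C-1 by definition.
That gives the triple bond between C-6 and C-7; a chloro group at C-4; an ethyl group at C-5.
Prefixes are listed alphabetically: chloro, ethyl.
Putting it together: 4-chloro-5-ethyldec-6-ynoic acid.

4-chloro-5-ethyldec-6-ynoic acid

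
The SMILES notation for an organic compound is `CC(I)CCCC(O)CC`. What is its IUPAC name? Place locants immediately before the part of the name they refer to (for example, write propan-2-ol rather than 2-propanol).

Counting along the main chain through the –OH group gives 8 carbons: the parent is octane.
An alcohol (–OH) is the principal characteristic group, giving the suffix -ol.
Choose the numbering such that numbering from this end puts the hydroxyl group at C-3 rather than C-6.
This places the hydroxyl at C-3; an iodo group at C-7.
Putting it together: 7-iodooctan-3-ol.

7-iodooctan-3-ol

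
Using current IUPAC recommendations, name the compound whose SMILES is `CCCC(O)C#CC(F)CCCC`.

7-fluoroundec-5-yn-4-ol

The longest carbon chain that includes the –OH group and the multiple bond has 11 carbons, so the parent hydride is undecane.
An alcohol (–OH) is the principal characteristic group, giving the suffix -ol.
The chain contains a C≡C triple bond, so the unsaturation ending is -yne.
Choose the numbering such that numbering from this end puts the hydroxyl group at C-4 rather than C-8.
That gives the hydroxyl at C-4; the triple bond between C-5 and C-6; a fluoro group at C-7.
The name is 7-fluoroundec-5-yn-4-ol.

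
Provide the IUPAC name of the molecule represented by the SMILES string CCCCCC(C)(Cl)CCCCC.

The parent chain contains 11 carbons (undecane).
Numbering from either end gives identical locants here.
This places a chloro group at C-6; a methyl group at C-6.
Prefixes are listed alphabetically: chloro, methyl.
Assembling the pieces gives 6-chloro-6-methylundecane.

6-chloro-6-methylundecane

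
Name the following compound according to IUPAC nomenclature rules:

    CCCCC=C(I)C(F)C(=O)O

2-fluoro-3-iodooct-3-enoic acid

The longest carbon chain that includes the –COOH group and the multiple bond has 8 carbons, so the parent hydride is octane.
A carboxylic acid (terminal –COOH) is the principal characteristic group, giving the suffix -oic acid.
There is one C=C double bond, indicated by the ending -ene.
Number the chain so that the carboxylic acid carbon is C-1 by definition.
That gives the double bond between C-3 and C-4; a fluoro group at C-2; an iodo group at C-3.
Prefixes are listed alphabetically: fluoro, iodo.
Putting it together: 2-fluoro-3-iodooct-3-enoic acid.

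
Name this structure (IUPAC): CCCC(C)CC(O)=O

Counting along the main chain through the –COOH group gives 6 carbons: the parent is hexane.
A carboxylic acid (terminal –COOH) is the principal characteristic group, giving the suffix -oic acid.
Number the chain so that the carboxylic acid carbon is C-1 by definition.
That gives a methyl group at C-3.
Putting it together: 3-methylhexanoic acid.

3-methylhexanoic acid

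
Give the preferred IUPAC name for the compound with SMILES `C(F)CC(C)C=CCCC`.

Counting along the main chain through the multiple bond gives 8 carbons: the parent is octane.
There is one C=C double bond, indicated by the ending -ene.
The numbering direction is chosen so that the substituent locant set {1,3} is lower than {6,8} at the first point of difference.
With this numbering: the double bond between C-4 and C-5; a fluoro group at C-1; a methyl group at C-3.
Prefixes are listed alphabetically: fluoro, methyl.
The name is 1-fluoro-3-methyloct-4-ene.

1-fluoro-3-methyloct-4-ene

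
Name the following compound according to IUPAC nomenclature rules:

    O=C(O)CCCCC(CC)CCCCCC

The longest chain bearing the –COOH group is 12 carbons long (dodecane).
The principal characteristic group is a carboxylic acid (terminal –COOH), named with the suffix -oic acid.
Choose the numbering such that the carboxylic acid carbon is C-1 by definition.
That gives an ethyl group at C-6.
Assembling the pieces gives 6-ethyldodecanoic acid.

6-ethyldodecanoic acid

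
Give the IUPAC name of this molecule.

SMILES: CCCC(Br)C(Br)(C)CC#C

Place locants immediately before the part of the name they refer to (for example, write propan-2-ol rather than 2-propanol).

4,5-dibromo-4-methyloct-1-yne

The longest chain bearing the multiple bond is 8 carbons long (octane).
A C≡C triple bond in the chain gives the infix -yne-.
The numbering direction is chosen so that numbering from this end puts the triple bond at C-1 rather than C-7.
This places the triple bond between C-1 and C-2; bromo groups at C-4 and C-5; a methyl group at C-4.
Prefixes are listed alphabetically: bromo, methyl.
Assembling the pieces gives 4,5-dibromo-4-methyloct-1-yne.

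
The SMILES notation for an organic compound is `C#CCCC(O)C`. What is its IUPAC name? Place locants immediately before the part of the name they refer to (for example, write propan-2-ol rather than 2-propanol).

The longest carbon chain that includes the –OH group and the multiple bond has 6 carbons, so the parent hydride is hexane.
The highest-priority functional group is an alcohol (–OH), so the name ends in -ol.
The chain contains a C≡C triple bond, so the unsaturation ending is -yne.
The numbering direction is chosen so that numbering from this end puts the hydroxyl group at C-2 rather than C-5.
That gives the hydroxyl at C-2; the triple bond between C-5 and C-6.
Putting it together: hex-5-yn-2-ol.

hex-5-yn-2-ol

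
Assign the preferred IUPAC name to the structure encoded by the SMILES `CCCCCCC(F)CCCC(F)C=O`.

2,6-difluorododecanal

The longest chain bearing the –CHO group is 12 carbons long (dodecane).
The principal characteristic group is an aldehyde (terminal –CHO), named with the suffix -al.
Number the chain so that the aldehyde carbon is C-1 by definition.
That gives fluoro groups at C-2 and C-6.
Assembling the pieces gives 2,6-difluorododecanal.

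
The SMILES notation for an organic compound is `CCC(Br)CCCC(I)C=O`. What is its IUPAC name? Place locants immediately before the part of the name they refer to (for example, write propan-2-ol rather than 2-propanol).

6-bromo-2-iodooctanal

The longest carbon chain that includes the –CHO group has 8 carbons, so the parent hydride is octane.
The principal characteristic group is an aldehyde (terminal –CHO), named with the suffix -al.
Choose the numbering such that the aldehyde carbon is C-1 by definition.
This places a bromo group at C-6; an iodo group at C-2.
Prefixes are listed alphabetically: bromo, iodo.
Assembling the pieces gives 6-bromo-2-iodooctanal.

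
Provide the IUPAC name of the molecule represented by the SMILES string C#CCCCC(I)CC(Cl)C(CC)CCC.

8-chloro-9-ethyl-6-iodododec-1-yne

The longest carbon chain that includes the multiple bond has 12 carbons, so the parent hydride is dodecane.
A C≡C triple bond in the chain gives the infix -yne-.
Choose the numbering such that numbering from this end puts the triple bond at C-1 rather than C-11.
That gives the triple bond between C-1 and C-2; a chloro group at C-8; an ethyl group at C-9; an iodo group at C-6.
Substituent prefixes are cited in alphabetical order (multiplying prefixes like di-/tri- are ignored for ordering).
The name is 8-chloro-9-ethyl-6-iodododec-1-yne.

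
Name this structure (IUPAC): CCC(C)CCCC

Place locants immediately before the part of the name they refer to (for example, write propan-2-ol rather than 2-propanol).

The longest carbon chain is 7 atoms: the parent is heptane.
Number the chain so that the substituent locant set {3} is lower than {5} at the first point of difference.
This places a methyl group at C-3.
Putting it together: 3-methylheptane.

3-methylheptane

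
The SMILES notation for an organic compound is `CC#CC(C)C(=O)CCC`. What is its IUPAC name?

5-methyloct-6-yn-4-one

Counting along the main chain through the carbonyl and the multiple bond gives 8 carbons: the parent is octane.
The highest-priority functional group is a ketone (C=O on an internal carbon), so the name ends in -one.
The chain contains a C≡C triple bond, so the unsaturation ending is -yne.
Choose the numbering such that numbering from this end puts the carbonyl group at C-4 rather than C-5.
That gives the carbonyl at C-4; the triple bond between C-6 and C-7; a methyl group at C-5.
Assembling the pieces gives 5-methyloct-6-yn-4-one.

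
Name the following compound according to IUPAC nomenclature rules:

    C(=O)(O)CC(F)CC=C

The longest chain bearing the –COOH group and the multiple bond is 6 carbons long (hexane).
A carboxylic acid (terminal –COOH) is the principal characteristic group, giving the suffix -oic acid.
A C=C double bond in the chain gives the infix -ene-.
Number the chain so that the carboxylic acid carbon is C-1 by definition.
This places the double bond between C-5 and C-6; a fluoro group at C-3.
Assembling the pieces gives 3-fluorohex-5-enoic acid.

3-fluorohex-5-enoic acid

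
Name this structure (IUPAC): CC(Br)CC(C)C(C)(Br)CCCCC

2,5-dibromo-4,5-dimethyldecane

The parent chain contains 10 carbons (decane).
Number the chain so that the substituent locant set {2,4,5,5} is lower than {6,6,7,9} at the first point of difference.
This places bromo groups at C-2 and C-5; methyl groups at C-4 and C-5.
Substituent prefixes are cited in alphabetical order (multiplying prefixes like di-/tri- are ignored for ordering).
Putting it together: 2,5-dibromo-4,5-dimethyldecane.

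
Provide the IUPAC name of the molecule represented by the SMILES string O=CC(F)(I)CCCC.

The longest chain bearing the –CHO group is 6 carbons long (hexane).
An aldehyde (terminal –CHO) is the principal characteristic group, giving the suffix -al.
Choose the numbering such that the aldehyde carbon is C-1 by definition.
With this numbering: a fluoro group at C-2; an iodo group at C-2.
The substituents are ordered alphabetically, ignoring any di-/tri- multipliers.
Assembling the pieces gives 2-fluoro-2-iodohexanal.

2-fluoro-2-iodohexanal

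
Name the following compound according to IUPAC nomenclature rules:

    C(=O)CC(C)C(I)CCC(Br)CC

7-bromo-4-iodo-3-methylnonanal

The longest carbon chain that includes the –CHO group has 9 carbons, so the parent hydride is nonane.
The principal characteristic group is an aldehyde (terminal –CHO), named with the suffix -al.
Choose the numbering such that the aldehyde carbon is C-1 by definition.
This places a bromo group at C-7; an iodo group at C-4; a methyl group at C-3.
Prefixes are listed alphabetically: bromo, iodo, methyl.
The name is 7-bromo-4-iodo-3-methylnonanal.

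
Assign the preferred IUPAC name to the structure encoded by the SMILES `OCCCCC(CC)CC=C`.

5-ethyloct-7-en-1-ol

Counting along the main chain through the –OH group and the multiple bond gives 8 carbons: the parent is octane.
An alcohol (–OH) is the principal characteristic group, giving the suffix -ol.
There is one C=C double bond, indicated by the ending -ene.
The numbering direction is chosen so that numbering from this end puts the hydroxyl group at C-1 rather than C-8.
This places the hydroxyl at C-1; the double bond between C-7 and C-8; an ethyl group at C-5.
Assembling the pieces gives 5-ethyloct-7-en-1-ol.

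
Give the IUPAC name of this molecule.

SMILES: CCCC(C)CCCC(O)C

6-methylnonan-2-ol

Counting along the main chain through the –OH group gives 9 carbons: the parent is nonane.
An alcohol (–OH) is the principal characteristic group, giving the suffix -ol.
Number the chain so that numbering from this end puts the hydroxyl group at C-2 rather than C-8.
With this numbering: the hydroxyl at C-2; a methyl group at C-6.
Assembling the pieces gives 6-methylnonan-2-ol.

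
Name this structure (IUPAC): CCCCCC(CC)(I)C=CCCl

1-chloro-4-ethyl-4-iodonon-2-ene

The longest carbon chain that includes the multiple bond has 9 carbons, so the parent hydride is nonane.
The chain contains a C=C double bond, so the unsaturation ending is -ene.
Number the chain so that numbering from this end puts the double bond at C-2 rather than C-7.
That gives the double bond between C-2 and C-3; a chloro group at C-1; an ethyl group at C-4; an iodo group at C-4.
The substituents are ordered alphabetically, ignoring any di-/tri- multipliers.
Assembling the pieces gives 1-chloro-4-ethyl-4-iodonon-2-ene.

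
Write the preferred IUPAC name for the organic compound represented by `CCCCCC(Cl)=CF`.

2-chloro-1-fluorohept-1-ene

Counting along the main chain through the multiple bond gives 7 carbons: the parent is heptane.
A C=C double bond in the chain gives the infix -ene-.
Number the chain so that numbering from this end puts the double bond at C-1 rather than C-6.
That gives the double bond between C-1 and C-2; a chloro group at C-2; a fluoro group at C-1.
The substituents are ordered alphabetically, ignoring any di-/tri- multipliers.
The name is 2-chloro-1-fluorohept-1-ene.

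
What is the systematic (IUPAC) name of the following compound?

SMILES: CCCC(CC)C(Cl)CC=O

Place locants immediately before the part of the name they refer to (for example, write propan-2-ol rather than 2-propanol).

3-chloro-4-ethylheptanal

Counting along the main chain through the –CHO group gives 7 carbons: the parent is heptane.
The principal characteristic group is an aldehyde (terminal –CHO), named with the suffix -al.
The numbering direction is chosen so that the aldehyde carbon is C-1 by definition.
That gives a chloro group at C-3; an ethyl group at C-4.
Prefixes are listed alphabetically: chloro, ethyl.
The name is 3-chloro-4-ethylheptanal.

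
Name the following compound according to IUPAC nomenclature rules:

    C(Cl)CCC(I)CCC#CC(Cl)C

2,10-dichloro-7-iododec-3-yne

Counting along the main chain through the multiple bond gives 10 carbons: the parent is decane.
There is one C≡C triple bond, indicated by the ending -yne.
The numbering direction is chosen so that numbering from this end puts the triple bond at C-3 rather than C-7.
That gives the triple bond between C-3 and C-4; chloro groups at C-2 and C-10; an iodo group at C-7.
The substituents are ordered alphabetically, ignoring any di-/tri- multipliers.
The name is 2,10-dichloro-7-iododec-3-yne.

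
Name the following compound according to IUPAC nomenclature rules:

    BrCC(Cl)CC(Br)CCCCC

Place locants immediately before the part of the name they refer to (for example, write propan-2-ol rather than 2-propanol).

1,4-dibromo-2-chlorononane

The longest continuous carbon chain has 9 atoms, so the parent hydride is nonane.
The numbering direction is chosen so that the substituent locant set {1,2,4} is lower than {6,8,9} at the first point of difference.
That gives bromo groups at C-1 and C-4; a chloro group at C-2.
Prefixes are listed alphabetically: bromo, chloro.
Assembling the pieces gives 1,4-dibromo-2-chlorononane.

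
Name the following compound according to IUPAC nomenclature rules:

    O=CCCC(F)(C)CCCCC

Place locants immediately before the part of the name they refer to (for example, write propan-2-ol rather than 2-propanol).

4-fluoro-4-methylnonanal

The longest chain bearing the –CHO group is 9 carbons long (nonane).
The highest-priority functional group is an aldehyde (terminal –CHO), so the name ends in -al.
The numbering direction is chosen so that the aldehyde carbon is C-1 by definition.
With this numbering: a fluoro group at C-4; a methyl group at C-4.
Prefixes are listed alphabetically: fluoro, methyl.
The name is 4-fluoro-4-methylnonanal.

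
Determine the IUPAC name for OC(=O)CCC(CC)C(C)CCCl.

The longest carbon chain that includes the –COOH group has 7 carbons, so the parent hydride is heptane.
The principal characteristic group is a carboxylic acid (terminal –COOH), named with the suffix -oic acid.
Choose the numbering such that the carboxylic acid carbon is C-1 by definition.
That gives a chloro group at C-7; an ethyl group at C-4; a methyl group at C-5.
Substituent prefixes are cited in alphabetical order (multiplying prefixes like di-/tri- are ignored for ordering).
Assembling the pieces gives 7-chloro-4-ethyl-5-methylheptanoic acid.

7-chloro-4-ethyl-5-methylheptanoic acid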